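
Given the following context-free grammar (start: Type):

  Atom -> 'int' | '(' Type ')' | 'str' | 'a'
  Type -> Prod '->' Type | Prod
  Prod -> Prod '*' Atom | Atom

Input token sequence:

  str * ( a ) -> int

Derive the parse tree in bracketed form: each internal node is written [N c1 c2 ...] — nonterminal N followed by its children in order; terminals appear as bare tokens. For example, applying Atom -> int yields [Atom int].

Type
Prod -> Type
Prod * Atom -> Type
Atom * Atom -> Type
str * Atom -> Type
str * ( Type ) -> Type
str * ( Prod ) -> Type
str * ( Atom ) -> Type
str * ( a ) -> Type
str * ( a ) -> Prod
str * ( a ) -> Atom
str * ( a ) -> int

[Type [Prod [Prod [Atom str]] * [Atom ( [Type [Prod [Atom a]]] )]] -> [Type [Prod [Atom int]]]]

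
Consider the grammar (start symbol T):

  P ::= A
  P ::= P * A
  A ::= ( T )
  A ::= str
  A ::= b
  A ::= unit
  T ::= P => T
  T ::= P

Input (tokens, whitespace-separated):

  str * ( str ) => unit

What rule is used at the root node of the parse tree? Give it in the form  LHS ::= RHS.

T ::= P => T

[T [P [P [A str]] * [A ( [T [P [A str]]] )]] => [T [P [A unit]]]]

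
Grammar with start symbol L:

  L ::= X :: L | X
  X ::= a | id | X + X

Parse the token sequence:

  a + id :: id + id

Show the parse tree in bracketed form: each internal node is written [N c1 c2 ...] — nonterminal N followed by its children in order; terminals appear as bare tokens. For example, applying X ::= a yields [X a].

[L [X [X a] + [X id]] :: [L [X [X id] + [X id]]]]

L
X :: L
X + X :: L
a + X :: L
a + id :: L
a + id :: X
a + id :: X + X
a + id :: id + X
a + id :: id + id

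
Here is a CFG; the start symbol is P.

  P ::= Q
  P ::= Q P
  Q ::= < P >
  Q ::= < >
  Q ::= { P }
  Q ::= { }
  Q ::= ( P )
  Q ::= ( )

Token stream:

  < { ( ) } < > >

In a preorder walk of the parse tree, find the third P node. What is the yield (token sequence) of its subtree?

( )

[P [Q < [P [Q { [P [Q ( )]] }] [P [Q < >]]] >]]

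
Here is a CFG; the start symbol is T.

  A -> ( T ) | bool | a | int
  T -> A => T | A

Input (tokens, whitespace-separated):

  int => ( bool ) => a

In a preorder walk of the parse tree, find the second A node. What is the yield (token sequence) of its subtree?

( bool )

[T [A int] => [T [A ( [T [A bool]] )] => [T [A a]]]]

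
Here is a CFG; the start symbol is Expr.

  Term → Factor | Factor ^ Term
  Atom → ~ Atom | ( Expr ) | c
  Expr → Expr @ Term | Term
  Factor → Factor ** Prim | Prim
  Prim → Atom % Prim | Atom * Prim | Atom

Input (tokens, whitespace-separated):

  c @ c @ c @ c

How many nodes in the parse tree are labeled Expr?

4

[Expr [Expr [Expr [Expr [Term [Factor [Prim [Atom c]]]]] @ [Term [Factor [Prim [Atom c]]]]] @ [Term [Factor [Prim [Atom c]]]]] @ [Term [Factor [Prim [Atom c]]]]]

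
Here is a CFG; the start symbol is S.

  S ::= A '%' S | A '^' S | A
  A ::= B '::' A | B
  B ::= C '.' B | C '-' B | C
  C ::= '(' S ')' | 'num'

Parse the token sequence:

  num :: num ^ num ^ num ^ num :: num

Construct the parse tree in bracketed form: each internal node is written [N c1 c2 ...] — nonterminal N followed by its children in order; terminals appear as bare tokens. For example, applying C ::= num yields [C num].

[S [A [B [C num]] :: [A [B [C num]]]] ^ [S [A [B [C num]]] ^ [S [A [B [C num]]] ^ [S [A [B [C num]] :: [A [B [C num]]]]]]]]

S
A ^ S
B :: A ^ S
C :: A ^ S
num :: A ^ S
num :: B ^ S
num :: C ^ S
num :: num ^ S
num :: num ^ A ^ S
num :: num ^ B ^ S
num :: num ^ C ^ S
num :: num ^ num ^ S
num :: num ^ num ^ A ^ S
num :: num ^ num ^ B ^ S
num :: num ^ num ^ C ^ S
num :: num ^ num ^ num ^ S
num :: num ^ num ^ num ^ A
num :: num ^ num ^ num ^ B :: A
num :: num ^ num ^ num ^ C :: A
num :: num ^ num ^ num ^ num :: A
num :: num ^ num ^ num ^ num :: B
num :: num ^ num ^ num ^ num :: C
num :: num ^ num ^ num ^ num :: num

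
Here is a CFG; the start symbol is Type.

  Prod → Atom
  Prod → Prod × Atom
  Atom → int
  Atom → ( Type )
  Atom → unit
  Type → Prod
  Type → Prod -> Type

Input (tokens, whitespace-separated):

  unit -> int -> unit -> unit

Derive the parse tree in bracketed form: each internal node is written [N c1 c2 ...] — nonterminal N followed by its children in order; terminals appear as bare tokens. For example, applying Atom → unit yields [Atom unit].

Type
Prod -> Type
Atom -> Type
unit -> Type
unit -> Prod -> Type
unit -> Atom -> Type
unit -> int -> Type
unit -> int -> Prod -> Type
unit -> int -> Atom -> Type
unit -> int -> unit -> Type
unit -> int -> unit -> Prod
unit -> int -> unit -> Atom
unit -> int -> unit -> unit

[Type [Prod [Atom unit]] -> [Type [Prod [Atom int]] -> [Type [Prod [Atom unit]] -> [Type [Prod [Atom unit]]]]]]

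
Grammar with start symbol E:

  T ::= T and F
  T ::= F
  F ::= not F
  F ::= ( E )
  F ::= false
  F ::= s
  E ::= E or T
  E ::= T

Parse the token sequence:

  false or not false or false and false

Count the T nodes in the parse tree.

4

[E [E [E [T [F false]]] or [T [F not [F false]]]] or [T [T [F false]] and [F false]]]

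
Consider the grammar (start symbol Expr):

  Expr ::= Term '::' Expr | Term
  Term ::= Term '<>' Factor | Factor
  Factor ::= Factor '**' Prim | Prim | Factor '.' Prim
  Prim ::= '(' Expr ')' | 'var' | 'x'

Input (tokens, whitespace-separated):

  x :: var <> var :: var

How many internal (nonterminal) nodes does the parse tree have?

15

[Expr [Term [Factor [Prim x]]] :: [Expr [Term [Term [Factor [Prim var]]] <> [Factor [Prim var]]] :: [Expr [Term [Factor [Prim var]]]]]]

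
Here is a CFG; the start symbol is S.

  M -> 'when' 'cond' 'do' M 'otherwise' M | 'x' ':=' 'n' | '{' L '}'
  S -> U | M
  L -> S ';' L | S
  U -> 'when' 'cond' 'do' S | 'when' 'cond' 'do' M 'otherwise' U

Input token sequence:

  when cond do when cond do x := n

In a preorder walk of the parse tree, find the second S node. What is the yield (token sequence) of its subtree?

[S [U when cond do [S [U when cond do [S [M x := n]]]]]]

when cond do x := n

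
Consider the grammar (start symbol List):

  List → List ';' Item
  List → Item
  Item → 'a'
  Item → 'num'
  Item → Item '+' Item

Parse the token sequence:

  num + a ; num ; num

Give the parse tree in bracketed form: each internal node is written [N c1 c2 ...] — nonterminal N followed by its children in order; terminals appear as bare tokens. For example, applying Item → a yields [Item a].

List
List ; Item
List ; Item ; Item
Item ; Item ; Item
Item + Item ; Item ; Item
num + Item ; Item ; Item
num + a ; Item ; Item
num + a ; num ; Item
num + a ; num ; num

[List [List [List [Item [Item num] + [Item a]]] ; [Item num]] ; [Item num]]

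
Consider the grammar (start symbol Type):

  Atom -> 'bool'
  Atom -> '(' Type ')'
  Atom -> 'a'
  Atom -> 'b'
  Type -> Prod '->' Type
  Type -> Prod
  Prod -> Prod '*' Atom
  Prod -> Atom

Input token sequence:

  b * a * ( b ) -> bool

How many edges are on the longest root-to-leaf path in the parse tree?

[Type [Prod [Prod [Prod [Atom b]] * [Atom a]] * [Atom ( [Type [Prod [Atom b]]] )]] -> [Type [Prod [Atom bool]]]]

6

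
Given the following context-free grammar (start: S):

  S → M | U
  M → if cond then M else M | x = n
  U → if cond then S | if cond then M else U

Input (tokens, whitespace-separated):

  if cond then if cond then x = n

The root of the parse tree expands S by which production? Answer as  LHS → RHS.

[S [U if cond then [S [U if cond then [S [M x = n]]]]]]

S → U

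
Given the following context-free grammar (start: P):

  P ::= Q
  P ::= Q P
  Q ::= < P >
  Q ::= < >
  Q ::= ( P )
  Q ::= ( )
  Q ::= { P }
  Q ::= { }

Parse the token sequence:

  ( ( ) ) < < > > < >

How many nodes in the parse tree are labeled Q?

5

[P [Q ( [P [Q ( )]] )] [P [Q < [P [Q < >]] >] [P [Q < >]]]]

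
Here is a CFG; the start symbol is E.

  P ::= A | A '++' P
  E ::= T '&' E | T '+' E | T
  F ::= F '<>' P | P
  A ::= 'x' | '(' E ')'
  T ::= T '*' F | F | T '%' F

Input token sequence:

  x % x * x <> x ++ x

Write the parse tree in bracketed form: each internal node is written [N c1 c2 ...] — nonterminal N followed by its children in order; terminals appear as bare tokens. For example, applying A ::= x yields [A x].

E
T
T * F
T % F * F
F % F * F
P % F * F
A % F * F
x % F * F
x % P * F
x % A * F
x % x * F
x % x * F <> P
x % x * P <> P
x % x * A <> P
x % x * x <> P
x % x * x <> A ++ P
x % x * x <> x ++ P
x % x * x <> x ++ A
x % x * x <> x ++ x

[E [T [T [T [F [P [A x]]]] % [F [P [A x]]]] * [F [F [P [A x]]] <> [P [A x] ++ [P [A x]]]]]]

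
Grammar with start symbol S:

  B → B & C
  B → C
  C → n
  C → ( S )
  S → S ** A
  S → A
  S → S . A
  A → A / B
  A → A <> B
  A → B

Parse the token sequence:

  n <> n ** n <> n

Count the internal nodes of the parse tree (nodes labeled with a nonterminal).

14

[S [S [A [A [B [C n]]] <> [B [C n]]]] ** [A [A [B [C n]]] <> [B [C n]]]]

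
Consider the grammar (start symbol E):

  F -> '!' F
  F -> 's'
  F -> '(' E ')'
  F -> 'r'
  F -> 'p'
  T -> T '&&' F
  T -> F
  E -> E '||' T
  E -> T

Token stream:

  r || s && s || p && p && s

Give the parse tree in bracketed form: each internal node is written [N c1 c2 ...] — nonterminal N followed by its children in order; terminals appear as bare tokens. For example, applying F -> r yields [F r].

E
E || T
E || T || T
T || T || T
F || T || T
r || T || T
r || T && F || T
r || F && F || T
r || s && F || T
r || s && s || T
r || s && s || T && F
r || s && s || T && F && F
r || s && s || F && F && F
r || s && s || p && F && F
r || s && s || p && p && F
r || s && s || p && p && s

[E [E [E [T [F r]]] || [T [T [F s]] && [F s]]] || [T [T [T [F p]] && [F p]] && [F s]]]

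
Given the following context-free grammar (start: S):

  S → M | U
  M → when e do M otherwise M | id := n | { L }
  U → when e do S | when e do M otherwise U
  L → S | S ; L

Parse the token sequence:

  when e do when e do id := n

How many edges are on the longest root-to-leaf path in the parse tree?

6

[S [U when e do [S [U when e do [S [M id := n]]]]]]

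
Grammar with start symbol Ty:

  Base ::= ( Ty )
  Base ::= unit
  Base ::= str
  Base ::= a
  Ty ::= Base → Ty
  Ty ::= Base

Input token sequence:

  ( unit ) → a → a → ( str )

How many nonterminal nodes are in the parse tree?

[Ty [Base ( [Ty [Base unit]] )] → [Ty [Base a] → [Ty [Base a] → [Ty [Base ( [Ty [Base str]] )]]]]]

12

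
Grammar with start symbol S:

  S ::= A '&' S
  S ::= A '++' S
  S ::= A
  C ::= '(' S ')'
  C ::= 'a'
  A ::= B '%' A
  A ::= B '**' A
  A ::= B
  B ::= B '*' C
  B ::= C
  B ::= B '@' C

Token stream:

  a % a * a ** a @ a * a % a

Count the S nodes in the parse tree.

1

[S [A [B [C a]] % [A [B [B [C a]] * [C a]] ** [A [B [B [B [C a]] @ [C a]] * [C a]] % [A [B [C a]]]]]]]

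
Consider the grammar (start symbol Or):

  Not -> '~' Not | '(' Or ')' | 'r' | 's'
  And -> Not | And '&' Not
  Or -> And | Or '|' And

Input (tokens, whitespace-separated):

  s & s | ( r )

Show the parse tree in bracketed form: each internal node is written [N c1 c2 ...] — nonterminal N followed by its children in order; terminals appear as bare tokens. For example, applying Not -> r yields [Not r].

Or
Or | And
And | And
And & Not | And
Not & Not | And
s & Not | And
s & s | And
s & s | Not
s & s | ( Or )
s & s | ( And )
s & s | ( Not )
s & s | ( r )

[Or [Or [And [And [Not s]] & [Not s]]] | [And [Not ( [Or [And [Not r]]] )]]]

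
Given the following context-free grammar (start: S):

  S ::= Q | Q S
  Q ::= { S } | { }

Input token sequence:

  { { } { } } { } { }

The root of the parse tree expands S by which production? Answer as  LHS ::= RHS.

[S [Q { [S [Q { }] [S [Q { }]]] }] [S [Q { }] [S [Q { }]]]]

S ::= Q S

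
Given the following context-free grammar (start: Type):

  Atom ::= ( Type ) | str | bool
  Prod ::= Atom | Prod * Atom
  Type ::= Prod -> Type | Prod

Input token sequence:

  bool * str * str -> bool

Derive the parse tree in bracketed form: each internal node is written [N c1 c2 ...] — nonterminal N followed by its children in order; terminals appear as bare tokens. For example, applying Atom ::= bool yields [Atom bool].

Type
Prod -> Type
Prod * Atom -> Type
Prod * Atom * Atom -> Type
Atom * Atom * Atom -> Type
bool * Atom * Atom -> Type
bool * str * Atom -> Type
bool * str * str -> Type
bool * str * str -> Prod
bool * str * str -> Atom
bool * str * str -> bool

[Type [Prod [Prod [Prod [Atom bool]] * [Atom str]] * [Atom str]] -> [Type [Prod [Atom bool]]]]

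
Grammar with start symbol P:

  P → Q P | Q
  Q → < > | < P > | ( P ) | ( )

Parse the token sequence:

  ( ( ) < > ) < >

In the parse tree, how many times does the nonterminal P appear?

4

[P [Q ( [P [Q ( )] [P [Q < >]]] )] [P [Q < >]]]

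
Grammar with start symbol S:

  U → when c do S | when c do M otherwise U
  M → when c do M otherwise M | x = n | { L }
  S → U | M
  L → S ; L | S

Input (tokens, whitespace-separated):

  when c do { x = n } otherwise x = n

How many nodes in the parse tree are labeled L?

[S [M when c do [M { [L [S [M x = n]]] }] otherwise [M x = n]]]

1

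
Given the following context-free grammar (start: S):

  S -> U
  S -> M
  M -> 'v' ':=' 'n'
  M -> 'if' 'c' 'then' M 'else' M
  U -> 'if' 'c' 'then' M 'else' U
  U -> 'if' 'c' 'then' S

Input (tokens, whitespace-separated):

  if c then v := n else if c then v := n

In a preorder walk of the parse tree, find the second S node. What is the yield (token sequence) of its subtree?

[S [U if c then [M v := n] else [U if c then [S [M v := n]]]]]

v := n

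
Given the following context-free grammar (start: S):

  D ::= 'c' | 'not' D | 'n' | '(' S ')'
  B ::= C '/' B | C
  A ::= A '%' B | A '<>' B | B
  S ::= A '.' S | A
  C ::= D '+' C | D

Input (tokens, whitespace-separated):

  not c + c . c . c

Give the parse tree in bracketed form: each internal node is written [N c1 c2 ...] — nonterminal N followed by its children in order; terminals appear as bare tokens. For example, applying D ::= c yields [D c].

S
A . S
B . S
C . S
D + C . S
not D + C . S
not c + C . S
not c + D . S
not c + c . S
not c + c . A . S
not c + c . B . S
not c + c . C . S
not c + c . D . S
not c + c . c . S
not c + c . c . A
not c + c . c . B
not c + c . c . C
not c + c . c . D
not c + c . c . c

[S [A [B [C [D not [D c]] + [C [D c]]]]] . [S [A [B [C [D c]]]] . [S [A [B [C [D c]]]]]]]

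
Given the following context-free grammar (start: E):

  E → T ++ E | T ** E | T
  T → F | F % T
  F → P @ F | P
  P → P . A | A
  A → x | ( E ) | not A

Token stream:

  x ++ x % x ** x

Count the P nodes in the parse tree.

[E [T [F [P [A x]]]] ++ [E [T [F [P [A x]]] % [T [F [P [A x]]]]] ** [E [T [F [P [A x]]]]]]]

4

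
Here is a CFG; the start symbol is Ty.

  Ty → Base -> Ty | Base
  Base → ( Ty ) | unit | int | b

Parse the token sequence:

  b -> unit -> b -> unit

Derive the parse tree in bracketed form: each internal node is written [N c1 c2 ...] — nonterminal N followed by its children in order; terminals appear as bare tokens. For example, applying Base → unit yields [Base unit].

Ty
Base -> Ty
b -> Ty
b -> Base -> Ty
b -> unit -> Ty
b -> unit -> Base -> Ty
b -> unit -> b -> Ty
b -> unit -> b -> Base
b -> unit -> b -> unit

[Ty [Base b] -> [Ty [Base unit] -> [Ty [Base b] -> [Ty [Base unit]]]]]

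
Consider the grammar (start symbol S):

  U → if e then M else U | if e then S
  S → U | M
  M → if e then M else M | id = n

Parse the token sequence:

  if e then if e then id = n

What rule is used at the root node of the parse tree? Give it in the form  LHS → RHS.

[S [U if e then [S [U if e then [S [M id = n]]]]]]

S → U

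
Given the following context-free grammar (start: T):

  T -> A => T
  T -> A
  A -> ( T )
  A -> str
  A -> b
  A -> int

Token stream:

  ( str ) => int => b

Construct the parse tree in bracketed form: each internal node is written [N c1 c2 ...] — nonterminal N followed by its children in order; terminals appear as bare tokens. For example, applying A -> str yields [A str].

[T [A ( [T [A str]] )] => [T [A int] => [T [A b]]]]

T
A => T
( T ) => T
( A ) => T
( str ) => T
( str ) => A => T
( str ) => int => T
( str ) => int => A
( str ) => int => b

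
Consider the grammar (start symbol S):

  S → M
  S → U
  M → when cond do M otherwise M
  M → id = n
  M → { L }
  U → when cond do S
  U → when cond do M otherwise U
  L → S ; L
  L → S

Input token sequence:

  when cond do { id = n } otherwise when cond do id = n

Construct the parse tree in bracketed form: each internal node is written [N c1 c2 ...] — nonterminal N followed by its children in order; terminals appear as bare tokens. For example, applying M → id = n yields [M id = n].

S
U
when cond do M otherwise U
when cond do { L } otherwise U
when cond do { S } otherwise U
when cond do { M } otherwise U
when cond do { id = n } otherwise U
when cond do { id = n } otherwise when cond do S
when cond do { id = n } otherwise when cond do M
when cond do { id = n } otherwise when cond do id = n

[S [U when cond do [M { [L [S [M id = n]]] }] otherwise [U when cond do [S [M id = n]]]]]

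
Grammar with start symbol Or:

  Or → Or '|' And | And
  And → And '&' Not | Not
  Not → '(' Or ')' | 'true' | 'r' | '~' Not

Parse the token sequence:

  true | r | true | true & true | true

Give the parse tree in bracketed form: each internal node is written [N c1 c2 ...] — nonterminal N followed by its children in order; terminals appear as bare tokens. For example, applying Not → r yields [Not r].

[Or [Or [Or [Or [Or [And [Not true]]] | [And [Not r]]] | [And [Not true]]] | [And [And [Not true]] & [Not true]]] | [And [Not true]]]

Or
Or | And
Or | And | And
Or | And | And | And
Or | And | And | And | And
And | And | And | And | And
Not | And | And | And | And
true | And | And | And | And
true | Not | And | And | And
true | r | And | And | And
true | r | Not | And | And
true | r | true | And | And
true | r | true | And & Not | And
true | r | true | Not & Not | And
true | r | true | true & Not | And
true | r | true | true & true | And
true | r | true | true & true | Not
true | r | true | true & true | true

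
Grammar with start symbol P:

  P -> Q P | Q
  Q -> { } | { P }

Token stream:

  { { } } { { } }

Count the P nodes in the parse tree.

4

[P [Q { [P [Q { }]] }] [P [Q { [P [Q { }]] }]]]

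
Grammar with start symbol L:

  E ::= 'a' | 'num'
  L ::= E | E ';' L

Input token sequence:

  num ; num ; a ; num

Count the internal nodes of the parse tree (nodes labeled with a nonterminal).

8

[L [E num] ; [L [E num] ; [L [E a] ; [L [E num]]]]]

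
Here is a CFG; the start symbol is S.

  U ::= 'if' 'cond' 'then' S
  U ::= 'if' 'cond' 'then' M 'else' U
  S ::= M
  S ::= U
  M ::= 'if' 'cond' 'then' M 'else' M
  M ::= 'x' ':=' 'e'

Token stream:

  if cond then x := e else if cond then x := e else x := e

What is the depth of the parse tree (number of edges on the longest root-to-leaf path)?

4

[S [M if cond then [M x := e] else [M if cond then [M x := e] else [M x := e]]]]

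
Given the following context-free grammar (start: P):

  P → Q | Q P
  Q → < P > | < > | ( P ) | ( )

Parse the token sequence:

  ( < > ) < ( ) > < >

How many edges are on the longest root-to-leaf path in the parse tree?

5

[P [Q ( [P [Q < >]] )] [P [Q < [P [Q ( )]] >] [P [Q < >]]]]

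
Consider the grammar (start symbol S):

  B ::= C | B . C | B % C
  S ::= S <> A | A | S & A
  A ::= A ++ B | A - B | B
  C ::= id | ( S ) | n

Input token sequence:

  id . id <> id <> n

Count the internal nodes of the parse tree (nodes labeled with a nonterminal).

14

[S [S [S [A [B [B [C id]] . [C id]]]] <> [A [B [C id]]]] <> [A [B [C n]]]]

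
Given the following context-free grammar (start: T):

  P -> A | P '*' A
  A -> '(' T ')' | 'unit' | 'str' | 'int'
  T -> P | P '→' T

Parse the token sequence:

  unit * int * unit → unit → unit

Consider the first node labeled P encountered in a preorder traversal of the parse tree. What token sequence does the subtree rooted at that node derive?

[T [P [P [P [A unit]] * [A int]] * [A unit]] → [T [P [A unit]] → [T [P [A unit]]]]]

unit * int * unit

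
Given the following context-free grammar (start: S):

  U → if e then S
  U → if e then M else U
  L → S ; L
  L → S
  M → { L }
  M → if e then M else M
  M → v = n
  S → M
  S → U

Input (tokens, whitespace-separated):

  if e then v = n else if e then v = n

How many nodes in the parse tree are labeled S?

2

[S [U if e then [M v = n] else [U if e then [S [M v = n]]]]]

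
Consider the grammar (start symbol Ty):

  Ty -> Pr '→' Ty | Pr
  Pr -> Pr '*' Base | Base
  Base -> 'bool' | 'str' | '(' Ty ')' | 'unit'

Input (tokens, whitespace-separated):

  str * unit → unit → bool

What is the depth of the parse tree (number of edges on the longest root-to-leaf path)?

[Ty [Pr [Pr [Base str]] * [Base unit]] → [Ty [Pr [Base unit]] → [Ty [Pr [Base bool]]]]]

5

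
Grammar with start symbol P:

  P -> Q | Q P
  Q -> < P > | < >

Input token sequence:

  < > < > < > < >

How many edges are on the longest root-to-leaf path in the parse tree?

5

[P [Q < >] [P [Q < >] [P [Q < >] [P [Q < >]]]]]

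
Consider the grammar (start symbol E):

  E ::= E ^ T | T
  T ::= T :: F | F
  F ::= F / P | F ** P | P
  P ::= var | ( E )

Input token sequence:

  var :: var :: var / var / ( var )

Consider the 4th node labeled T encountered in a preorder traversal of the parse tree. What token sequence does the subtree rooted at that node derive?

var

[E [T [T [T [F [P var]]] :: [F [P var]]] :: [F [F [F [P var]] / [P var]] / [P ( [E [T [F [P var]]]] )]]]]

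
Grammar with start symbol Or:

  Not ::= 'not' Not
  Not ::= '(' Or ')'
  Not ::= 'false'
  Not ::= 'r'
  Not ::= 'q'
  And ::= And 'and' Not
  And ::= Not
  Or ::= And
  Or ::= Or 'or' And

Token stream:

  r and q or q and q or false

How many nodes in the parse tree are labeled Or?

3

[Or [Or [Or [And [And [Not r]] and [Not q]]] or [And [And [Not q]] and [Not q]]] or [And [Not false]]]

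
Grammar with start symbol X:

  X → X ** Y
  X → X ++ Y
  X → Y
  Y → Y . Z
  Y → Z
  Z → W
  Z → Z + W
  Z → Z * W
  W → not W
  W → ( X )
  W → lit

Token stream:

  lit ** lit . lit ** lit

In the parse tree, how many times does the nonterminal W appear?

[X [X [X [Y [Z [W lit]]]] ** [Y [Y [Z [W lit]]] . [Z [W lit]]]] ** [Y [Z [W lit]]]]

4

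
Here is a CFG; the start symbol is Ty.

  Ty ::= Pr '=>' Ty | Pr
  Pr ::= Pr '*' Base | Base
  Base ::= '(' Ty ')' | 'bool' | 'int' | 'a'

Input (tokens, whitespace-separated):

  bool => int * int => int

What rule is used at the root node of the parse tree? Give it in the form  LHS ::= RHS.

Ty ::= Pr '=>' Ty

[Ty [Pr [Base bool]] => [Ty [Pr [Pr [Base int]] * [Base int]] => [Ty [Pr [Base int]]]]]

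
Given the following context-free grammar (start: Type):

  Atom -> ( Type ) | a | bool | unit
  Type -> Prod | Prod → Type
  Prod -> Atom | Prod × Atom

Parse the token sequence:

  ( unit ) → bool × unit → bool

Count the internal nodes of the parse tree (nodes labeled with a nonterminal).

[Type [Prod [Atom ( [Type [Prod [Atom unit]]] )]] → [Type [Prod [Prod [Atom bool]] × [Atom unit]] → [Type [Prod [Atom bool]]]]]

14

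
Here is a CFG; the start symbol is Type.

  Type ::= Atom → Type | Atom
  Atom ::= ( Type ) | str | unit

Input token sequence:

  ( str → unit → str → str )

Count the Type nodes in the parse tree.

5

[Type [Atom ( [Type [Atom str] → [Type [Atom unit] → [Type [Atom str] → [Type [Atom str]]]]] )]]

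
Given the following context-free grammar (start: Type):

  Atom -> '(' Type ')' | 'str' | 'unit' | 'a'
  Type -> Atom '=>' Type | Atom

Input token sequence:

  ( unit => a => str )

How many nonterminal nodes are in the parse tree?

8

[Type [Atom ( [Type [Atom unit] => [Type [Atom a] => [Type [Atom str]]]] )]]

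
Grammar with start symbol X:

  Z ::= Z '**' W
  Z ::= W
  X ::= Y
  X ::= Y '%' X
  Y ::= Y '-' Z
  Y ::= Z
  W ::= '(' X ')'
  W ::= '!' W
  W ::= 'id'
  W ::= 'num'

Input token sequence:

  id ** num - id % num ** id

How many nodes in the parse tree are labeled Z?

[X [Y [Y [Z [Z [W id]] ** [W num]]] - [Z [W id]]] % [X [Y [Z [Z [W num]] ** [W id]]]]]

5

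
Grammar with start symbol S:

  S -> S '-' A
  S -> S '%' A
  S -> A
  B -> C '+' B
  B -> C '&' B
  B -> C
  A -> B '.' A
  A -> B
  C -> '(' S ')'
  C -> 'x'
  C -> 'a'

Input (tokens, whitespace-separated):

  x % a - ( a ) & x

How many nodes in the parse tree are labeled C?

5

[S [S [S [A [B [C x]]]] % [A [B [C a]]]] - [A [B [C ( [S [A [B [C a]]]] )] & [B [C x]]]]]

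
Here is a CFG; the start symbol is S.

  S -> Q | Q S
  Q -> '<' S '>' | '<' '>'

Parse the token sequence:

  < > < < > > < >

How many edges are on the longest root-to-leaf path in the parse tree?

[S [Q < >] [S [Q < [S [Q < >]] >] [S [Q < >]]]]

5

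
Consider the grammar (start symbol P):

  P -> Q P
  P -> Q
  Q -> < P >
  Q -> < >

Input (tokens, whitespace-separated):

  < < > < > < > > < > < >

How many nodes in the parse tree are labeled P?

6

[P [Q < [P [Q < >] [P [Q < >] [P [Q < >]]]] >] [P [Q < >] [P [Q < >]]]]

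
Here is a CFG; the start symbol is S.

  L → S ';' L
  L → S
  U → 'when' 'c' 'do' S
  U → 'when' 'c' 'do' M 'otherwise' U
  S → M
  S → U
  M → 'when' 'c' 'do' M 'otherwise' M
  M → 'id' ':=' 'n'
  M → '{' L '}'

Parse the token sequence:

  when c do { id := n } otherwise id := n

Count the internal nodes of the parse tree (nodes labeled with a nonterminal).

[S [M when c do [M { [L [S [M id := n]]] }] otherwise [M id := n]]]

7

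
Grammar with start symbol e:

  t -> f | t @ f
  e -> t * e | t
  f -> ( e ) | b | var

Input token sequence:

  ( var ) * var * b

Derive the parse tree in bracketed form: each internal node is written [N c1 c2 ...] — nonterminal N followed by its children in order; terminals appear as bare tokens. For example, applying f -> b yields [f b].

[e [t [f ( [e [t [f var]]] )]] * [e [t [f var]] * [e [t [f b]]]]]

e
t * e
f * e
( e ) * e
( t ) * e
( f ) * e
( var ) * e
( var ) * t * e
( var ) * f * e
( var ) * var * e
( var ) * var * t
( var ) * var * f
( var ) * var * b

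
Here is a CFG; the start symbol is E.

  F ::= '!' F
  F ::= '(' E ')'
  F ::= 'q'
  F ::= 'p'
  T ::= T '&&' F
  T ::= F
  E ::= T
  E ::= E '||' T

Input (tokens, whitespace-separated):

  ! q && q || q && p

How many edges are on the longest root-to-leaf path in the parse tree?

[E [E [T [T [F ! [F q]]] && [F q]]] || [T [T [F q]] && [F p]]]

6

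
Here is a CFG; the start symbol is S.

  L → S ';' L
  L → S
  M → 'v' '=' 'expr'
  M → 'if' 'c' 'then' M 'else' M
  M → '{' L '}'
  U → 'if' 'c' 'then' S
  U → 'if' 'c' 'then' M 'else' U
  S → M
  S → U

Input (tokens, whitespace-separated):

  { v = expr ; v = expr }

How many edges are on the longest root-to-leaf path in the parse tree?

[S [M { [L [S [M v = expr]] ; [L [S [M v = expr]]]] }]]

6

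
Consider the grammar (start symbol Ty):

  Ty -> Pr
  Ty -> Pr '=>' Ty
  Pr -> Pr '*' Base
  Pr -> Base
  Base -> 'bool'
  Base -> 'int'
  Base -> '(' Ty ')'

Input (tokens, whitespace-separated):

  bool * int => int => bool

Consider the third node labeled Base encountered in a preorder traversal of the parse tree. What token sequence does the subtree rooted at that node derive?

int

[Ty [Pr [Pr [Base bool]] * [Base int]] => [Ty [Pr [Base int]] => [Ty [Pr [Base bool]]]]]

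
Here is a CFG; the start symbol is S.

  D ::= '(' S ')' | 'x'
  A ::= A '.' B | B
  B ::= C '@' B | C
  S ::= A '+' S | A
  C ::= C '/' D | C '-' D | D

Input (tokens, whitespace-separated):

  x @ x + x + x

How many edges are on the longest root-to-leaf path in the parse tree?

7

[S [A [B [C [D x]] @ [B [C [D x]]]]] + [S [A [B [C [D x]]]] + [S [A [B [C [D x]]]]]]]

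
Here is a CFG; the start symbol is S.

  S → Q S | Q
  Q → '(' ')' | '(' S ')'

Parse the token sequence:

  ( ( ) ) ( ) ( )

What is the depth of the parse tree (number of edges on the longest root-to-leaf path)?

[S [Q ( [S [Q ( )]] )] [S [Q ( )] [S [Q ( )]]]]

4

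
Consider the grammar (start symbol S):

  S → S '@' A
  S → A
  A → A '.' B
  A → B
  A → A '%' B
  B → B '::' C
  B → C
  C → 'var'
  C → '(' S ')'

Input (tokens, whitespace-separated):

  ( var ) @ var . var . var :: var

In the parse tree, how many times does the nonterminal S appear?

[S [S [A [B [C ( [S [A [B [C var]]]] )]]]] @ [A [A [A [B [C var]]] . [B [C var]]] . [B [B [C var]] :: [C var]]]]

3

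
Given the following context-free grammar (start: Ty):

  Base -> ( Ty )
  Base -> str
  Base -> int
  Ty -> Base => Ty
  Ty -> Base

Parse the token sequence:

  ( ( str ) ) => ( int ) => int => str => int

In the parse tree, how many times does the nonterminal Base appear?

8

[Ty [Base ( [Ty [Base ( [Ty [Base str]] )]] )] => [Ty [Base ( [Ty [Base int]] )] => [Ty [Base int] => [Ty [Base str] => [Ty [Base int]]]]]]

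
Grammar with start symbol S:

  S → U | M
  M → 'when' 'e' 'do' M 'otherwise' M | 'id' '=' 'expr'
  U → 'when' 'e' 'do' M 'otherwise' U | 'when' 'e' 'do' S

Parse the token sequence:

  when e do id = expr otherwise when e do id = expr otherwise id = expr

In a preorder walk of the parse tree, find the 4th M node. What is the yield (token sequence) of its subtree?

id = expr

[S [M when e do [M id = expr] otherwise [M when e do [M id = expr] otherwise [M id = expr]]]]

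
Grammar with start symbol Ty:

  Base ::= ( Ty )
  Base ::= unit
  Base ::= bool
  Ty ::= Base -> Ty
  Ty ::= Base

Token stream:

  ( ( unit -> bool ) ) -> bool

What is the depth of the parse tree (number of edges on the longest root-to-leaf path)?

7

[Ty [Base ( [Ty [Base ( [Ty [Base unit] -> [Ty [Base bool]]] )]] )] -> [Ty [Base bool]]]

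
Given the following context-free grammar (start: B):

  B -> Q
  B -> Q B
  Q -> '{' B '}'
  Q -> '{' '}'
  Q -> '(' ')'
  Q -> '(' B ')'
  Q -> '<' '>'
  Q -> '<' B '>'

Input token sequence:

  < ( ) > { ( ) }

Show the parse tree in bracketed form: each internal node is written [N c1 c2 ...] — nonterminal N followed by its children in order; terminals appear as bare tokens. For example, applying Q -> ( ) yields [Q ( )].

B
Q B
< B > B
< Q > B
< ( ) > B
< ( ) > Q
< ( ) > { B }
< ( ) > { Q }
< ( ) > { ( ) }

[B [Q < [B [Q ( )]] >] [B [Q { [B [Q ( )]] }]]]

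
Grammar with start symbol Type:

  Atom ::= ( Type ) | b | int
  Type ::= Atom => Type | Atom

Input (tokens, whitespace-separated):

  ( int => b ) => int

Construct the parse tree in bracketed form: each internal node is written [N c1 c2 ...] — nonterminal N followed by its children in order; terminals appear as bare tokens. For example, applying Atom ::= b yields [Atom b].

[Type [Atom ( [Type [Atom int] => [Type [Atom b]]] )] => [Type [Atom int]]]

Type
Atom => Type
( Type ) => Type
( Atom => Type ) => Type
( int => Type ) => Type
( int => Atom ) => Type
( int => b ) => Type
( int => b ) => Atom
( int => b ) => int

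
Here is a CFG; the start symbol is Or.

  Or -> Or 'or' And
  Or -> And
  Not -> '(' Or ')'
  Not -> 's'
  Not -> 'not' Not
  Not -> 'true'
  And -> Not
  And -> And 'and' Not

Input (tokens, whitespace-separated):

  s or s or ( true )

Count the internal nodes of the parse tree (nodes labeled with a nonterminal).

12

[Or [Or [Or [And [Not s]]] or [And [Not s]]] or [And [Not ( [Or [And [Not true]]] )]]]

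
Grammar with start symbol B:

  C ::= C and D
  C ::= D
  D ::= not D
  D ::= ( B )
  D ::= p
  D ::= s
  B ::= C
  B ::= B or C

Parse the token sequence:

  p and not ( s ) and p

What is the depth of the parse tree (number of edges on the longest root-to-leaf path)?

8

[B [C [C [C [D p]] and [D not [D ( [B [C [D s]]] )]]] and [D p]]]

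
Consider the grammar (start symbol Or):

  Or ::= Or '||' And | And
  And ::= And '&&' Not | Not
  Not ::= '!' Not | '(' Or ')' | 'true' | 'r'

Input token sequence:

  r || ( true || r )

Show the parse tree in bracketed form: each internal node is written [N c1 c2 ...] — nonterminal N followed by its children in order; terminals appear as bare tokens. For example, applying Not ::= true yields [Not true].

Or
Or || And
And || And
Not || And
r || And
r || Not
r || ( Or )
r || ( Or || And )
r || ( And || And )
r || ( Not || And )
r || ( true || And )
r || ( true || Not )
r || ( true || r )

[Or [Or [And [Not r]]] || [And [Not ( [Or [Or [And [Not true]]] || [And [Not r]]] )]]]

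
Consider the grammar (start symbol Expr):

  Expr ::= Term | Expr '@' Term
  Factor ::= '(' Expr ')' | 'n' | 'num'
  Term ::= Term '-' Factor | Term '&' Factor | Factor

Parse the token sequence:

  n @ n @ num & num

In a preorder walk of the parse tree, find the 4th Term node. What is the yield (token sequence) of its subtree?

num

[Expr [Expr [Expr [Term [Factor n]]] @ [Term [Factor n]]] @ [Term [Term [Factor num]] & [Factor num]]]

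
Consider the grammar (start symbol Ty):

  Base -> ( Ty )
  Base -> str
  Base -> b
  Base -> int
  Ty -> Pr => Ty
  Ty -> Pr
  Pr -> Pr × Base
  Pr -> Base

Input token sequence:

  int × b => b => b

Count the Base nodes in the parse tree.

[Ty [Pr [Pr [Base int]] × [Base b]] => [Ty [Pr [Base b]] => [Ty [Pr [Base b]]]]]

4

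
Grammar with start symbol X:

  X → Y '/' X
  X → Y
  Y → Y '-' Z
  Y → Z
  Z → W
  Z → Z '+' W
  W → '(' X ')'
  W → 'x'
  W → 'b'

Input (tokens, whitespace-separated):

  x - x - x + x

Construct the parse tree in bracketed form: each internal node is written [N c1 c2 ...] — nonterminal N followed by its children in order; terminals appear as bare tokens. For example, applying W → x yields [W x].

X
Y
Y - Z
Y - Z - Z
Z - Z - Z
W - Z - Z
x - Z - Z
x - W - Z
x - x - Z
x - x - Z + W
x - x - W + W
x - x - x + W
x - x - x + x

[X [Y [Y [Y [Z [W x]]] - [Z [W x]]] - [Z [Z [W x]] + [W x]]]]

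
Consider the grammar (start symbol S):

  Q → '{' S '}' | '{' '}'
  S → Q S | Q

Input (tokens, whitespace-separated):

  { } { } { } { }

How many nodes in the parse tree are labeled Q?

4

[S [Q { }] [S [Q { }] [S [Q { }] [S [Q { }]]]]]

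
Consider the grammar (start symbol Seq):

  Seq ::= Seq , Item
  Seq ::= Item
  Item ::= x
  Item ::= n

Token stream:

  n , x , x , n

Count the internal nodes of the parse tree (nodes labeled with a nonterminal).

[Seq [Seq [Seq [Seq [Item n]] , [Item x]] , [Item x]] , [Item n]]

8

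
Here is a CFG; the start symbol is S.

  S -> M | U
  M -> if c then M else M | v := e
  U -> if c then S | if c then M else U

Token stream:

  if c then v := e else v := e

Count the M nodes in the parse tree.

3

[S [M if c then [M v := e] else [M v := e]]]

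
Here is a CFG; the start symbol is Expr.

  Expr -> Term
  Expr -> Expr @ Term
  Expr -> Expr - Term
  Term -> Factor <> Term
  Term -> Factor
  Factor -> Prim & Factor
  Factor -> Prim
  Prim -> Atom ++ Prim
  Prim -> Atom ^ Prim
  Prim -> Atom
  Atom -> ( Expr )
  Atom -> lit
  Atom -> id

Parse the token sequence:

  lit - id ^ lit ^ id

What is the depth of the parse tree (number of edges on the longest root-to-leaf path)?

[Expr [Expr [Term [Factor [Prim [Atom lit]]]]] - [Term [Factor [Prim [Atom id] ^ [Prim [Atom lit] ^ [Prim [Atom id]]]]]]]

7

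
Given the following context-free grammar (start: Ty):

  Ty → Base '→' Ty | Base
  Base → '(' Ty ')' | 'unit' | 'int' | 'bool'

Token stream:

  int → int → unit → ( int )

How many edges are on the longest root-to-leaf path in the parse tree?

7

[Ty [Base int] → [Ty [Base int] → [Ty [Base unit] → [Ty [Base ( [Ty [Base int]] )]]]]]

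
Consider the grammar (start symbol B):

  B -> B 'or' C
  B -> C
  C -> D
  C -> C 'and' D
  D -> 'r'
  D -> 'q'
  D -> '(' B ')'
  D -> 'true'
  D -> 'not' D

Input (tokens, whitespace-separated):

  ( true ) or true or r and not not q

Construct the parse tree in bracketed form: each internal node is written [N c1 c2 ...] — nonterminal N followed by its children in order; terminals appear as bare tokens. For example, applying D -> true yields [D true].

[B [B [B [C [D ( [B [C [D true]]] )]]] or [C [D true]]] or [C [C [D r]] and [D not [D not [D q]]]]]

B
B or C
B or C or C
C or C or C
D or C or C
( B ) or C or C
( C ) or C or C
( D ) or C or C
( true ) or C or C
( true ) or D or C
( true ) or true or C
( true ) or true or C and D
( true ) or true or D and D
( true ) or true or r and D
( true ) or true or r and not D
( true ) or true or r and not not D
( true ) or true or r and not not q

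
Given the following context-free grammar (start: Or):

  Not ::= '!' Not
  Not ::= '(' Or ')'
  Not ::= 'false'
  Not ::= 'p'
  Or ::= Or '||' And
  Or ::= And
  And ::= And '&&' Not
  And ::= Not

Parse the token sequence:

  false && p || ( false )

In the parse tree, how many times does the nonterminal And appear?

[Or [Or [And [And [Not false]] && [Not p]]] || [And [Not ( [Or [And [Not false]]] )]]]

4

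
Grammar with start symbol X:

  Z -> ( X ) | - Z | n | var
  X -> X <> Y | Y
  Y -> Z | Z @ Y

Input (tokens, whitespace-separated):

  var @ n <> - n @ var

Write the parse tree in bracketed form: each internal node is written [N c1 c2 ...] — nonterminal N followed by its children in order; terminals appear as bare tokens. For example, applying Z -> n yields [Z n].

[X [X [Y [Z var] @ [Y [Z n]]]] <> [Y [Z - [Z n]] @ [Y [Z var]]]]

X
X <> Y
Y <> Y
Z @ Y <> Y
var @ Y <> Y
var @ Z <> Y
var @ n <> Y
var @ n <> Z @ Y
var @ n <> - Z @ Y
var @ n <> - n @ Y
var @ n <> - n @ Z
var @ n <> - n @ var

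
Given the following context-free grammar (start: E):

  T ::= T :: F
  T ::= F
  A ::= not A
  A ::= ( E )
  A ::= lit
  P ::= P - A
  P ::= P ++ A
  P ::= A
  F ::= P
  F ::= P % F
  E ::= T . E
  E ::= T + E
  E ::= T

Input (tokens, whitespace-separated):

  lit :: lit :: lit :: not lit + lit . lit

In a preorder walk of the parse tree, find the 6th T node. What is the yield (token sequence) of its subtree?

[E [T [T [T [T [F [P [A lit]]]] :: [F [P [A lit]]]] :: [F [P [A lit]]]] :: [F [P [A not [A lit]]]]] + [E [T [F [P [A lit]]]] . [E [T [F [P [A lit]]]]]]]

lit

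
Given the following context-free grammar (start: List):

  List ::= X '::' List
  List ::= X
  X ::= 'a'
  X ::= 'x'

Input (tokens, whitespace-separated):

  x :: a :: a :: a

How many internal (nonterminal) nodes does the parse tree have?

8

[List [X x] :: [List [X a] :: [List [X a] :: [List [X a]]]]]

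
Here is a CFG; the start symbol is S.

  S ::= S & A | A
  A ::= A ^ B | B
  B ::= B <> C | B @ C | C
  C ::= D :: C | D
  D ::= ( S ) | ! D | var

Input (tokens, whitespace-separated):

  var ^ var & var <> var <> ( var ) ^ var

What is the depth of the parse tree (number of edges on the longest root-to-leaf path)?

[S [S [A [A [B [C [D var]]]] ^ [B [C [D var]]]]] & [A [A [B [B [B [C [D var]]] <> [C [D var]]] <> [C [D ( [S [A [B [C [D var]]]]] )]]]] ^ [B [C [D var]]]]]

11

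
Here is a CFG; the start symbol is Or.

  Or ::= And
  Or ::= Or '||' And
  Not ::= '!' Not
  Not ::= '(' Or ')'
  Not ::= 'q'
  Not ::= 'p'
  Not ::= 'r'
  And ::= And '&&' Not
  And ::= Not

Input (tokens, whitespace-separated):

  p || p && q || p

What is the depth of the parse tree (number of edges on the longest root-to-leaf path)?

5

[Or [Or [Or [And [Not p]]] || [And [And [Not p]] && [Not q]]] || [And [Not p]]]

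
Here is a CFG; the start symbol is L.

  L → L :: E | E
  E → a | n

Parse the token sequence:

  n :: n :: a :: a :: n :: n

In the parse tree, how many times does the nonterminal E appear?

[L [L [L [L [L [L [E n]] :: [E n]] :: [E a]] :: [E a]] :: [E n]] :: [E n]]

6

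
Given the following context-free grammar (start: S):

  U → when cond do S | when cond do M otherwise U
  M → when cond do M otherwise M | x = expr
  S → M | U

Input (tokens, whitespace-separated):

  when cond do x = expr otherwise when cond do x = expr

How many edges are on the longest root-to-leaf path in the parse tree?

5

[S [U when cond do [M x = expr] otherwise [U when cond do [S [M x = expr]]]]]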